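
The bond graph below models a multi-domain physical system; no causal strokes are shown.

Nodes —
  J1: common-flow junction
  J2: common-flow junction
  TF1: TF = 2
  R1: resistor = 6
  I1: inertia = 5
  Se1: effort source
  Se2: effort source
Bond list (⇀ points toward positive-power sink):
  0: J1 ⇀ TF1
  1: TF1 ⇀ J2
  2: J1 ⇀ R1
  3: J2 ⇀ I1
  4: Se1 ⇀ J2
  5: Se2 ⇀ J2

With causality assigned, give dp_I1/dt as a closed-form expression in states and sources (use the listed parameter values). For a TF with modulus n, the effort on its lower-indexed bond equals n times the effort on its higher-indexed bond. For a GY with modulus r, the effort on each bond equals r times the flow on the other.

dp_I1/dt = E_Se1 + E_Se2 - 3*p_I1/10

b4 →J2  (Se1 fixes effort; stroke away)
b5 →J2  (Se2 (Se) sets effort on bond)
b3 →I1  (I1 outputs flow p/I1)
b1 →J2  (1-jn J2 has f-setter on 3)
b0 →TF1  (TF TF1: opposite of bond 1)
b2 →J1  (1-jn J1 has f-setter on 0)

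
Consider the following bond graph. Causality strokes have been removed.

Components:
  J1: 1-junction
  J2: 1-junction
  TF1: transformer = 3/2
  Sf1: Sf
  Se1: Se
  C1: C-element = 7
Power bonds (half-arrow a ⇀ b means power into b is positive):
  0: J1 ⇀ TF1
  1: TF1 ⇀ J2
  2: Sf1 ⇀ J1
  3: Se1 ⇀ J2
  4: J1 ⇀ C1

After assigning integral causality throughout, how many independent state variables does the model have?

bond 2 →Sf1  (Sf1 (Sf) sets flow on bond)
bond 3 →J2  (Se1 fixes effort; stroke away)
bond 0 →J1  (J1 flow already set via bond 2)
bond 4 →J1  (common-f at J1 fixed by 2)
bond 1 →TF1  (only one flow-in slot at J2)

1  (C1 all integral)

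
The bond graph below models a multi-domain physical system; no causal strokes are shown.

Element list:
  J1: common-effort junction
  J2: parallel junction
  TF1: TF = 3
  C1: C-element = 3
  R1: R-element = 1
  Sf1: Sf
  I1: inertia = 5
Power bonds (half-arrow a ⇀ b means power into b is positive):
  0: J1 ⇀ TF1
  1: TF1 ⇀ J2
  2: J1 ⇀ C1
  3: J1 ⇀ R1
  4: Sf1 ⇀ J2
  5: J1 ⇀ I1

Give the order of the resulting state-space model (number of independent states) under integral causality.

bond 4 stroke→Sf1  (source Sf1 imposes f)
bond 1 stroke→J2  (J2: last free bond brings effort in)
bond 0 stroke→TF1  (through TF1, causality passes straight; one stroke at TF1)
bond 2 stroke→J1  (prefer integral on C1)
bond 3 stroke→R1  (common-e at J1 fixed by 2)
bond 5 stroke→I1  (J1: bond 2 brought effort, rest push out)

2  (C1, I1 all integral)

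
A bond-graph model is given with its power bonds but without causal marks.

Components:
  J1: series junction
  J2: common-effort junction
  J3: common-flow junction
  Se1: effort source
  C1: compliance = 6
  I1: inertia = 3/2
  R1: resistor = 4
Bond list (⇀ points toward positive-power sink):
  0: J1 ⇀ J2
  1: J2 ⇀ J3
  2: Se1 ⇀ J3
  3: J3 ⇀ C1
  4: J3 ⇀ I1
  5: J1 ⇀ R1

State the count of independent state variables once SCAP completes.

2  (C1, I1 all integral)

#2 stroke at J3  (Se1: effort source, stroke at far end)
#3 stroke at J3  (C1 outputs effort q/C1)
#4 stroke at I1  (I1 outputs flow p/I1)
#1 stroke at J3  (common-f at J3 fixed by 4)
#0 stroke at J2  (J2: last free bond brings effort in)
#5 stroke at J1  (J1: bond 0 brought flow, rest push out)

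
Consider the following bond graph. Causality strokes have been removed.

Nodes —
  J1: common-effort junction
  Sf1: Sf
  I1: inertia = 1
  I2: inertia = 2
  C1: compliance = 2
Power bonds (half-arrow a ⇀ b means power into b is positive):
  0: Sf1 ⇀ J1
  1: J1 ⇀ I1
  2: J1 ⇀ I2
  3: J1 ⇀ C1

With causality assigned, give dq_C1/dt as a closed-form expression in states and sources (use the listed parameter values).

dq_C1/dt = F_Sf1 - p_I1 - p_I2/2

b0 |Sf1  (Sf1: flow source, stroke at near end)
b1 |I1  (I1 integral (f out))
b2 |I2  (prefer integral on I2)
b3 |J1  (only one effort-in slot at J1)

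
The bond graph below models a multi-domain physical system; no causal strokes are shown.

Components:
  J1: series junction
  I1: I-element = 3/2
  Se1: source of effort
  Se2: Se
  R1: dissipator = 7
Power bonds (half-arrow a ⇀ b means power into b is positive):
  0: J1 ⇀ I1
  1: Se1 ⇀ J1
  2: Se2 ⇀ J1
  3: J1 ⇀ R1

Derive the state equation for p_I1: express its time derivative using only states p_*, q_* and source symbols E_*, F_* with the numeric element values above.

dp_I1/dt = E_Se1 + E_Se2 - 14*p_I1/3

bond 1 stroke→J1  (source Se1 imposes e)
bond 2 stroke→J1  (Se2 (Se) sets effort on bond)
bond 0 stroke→I1  (I1 integral (f out))
bond 3 stroke→J1  (J1: bond 0 brought flow, rest push out)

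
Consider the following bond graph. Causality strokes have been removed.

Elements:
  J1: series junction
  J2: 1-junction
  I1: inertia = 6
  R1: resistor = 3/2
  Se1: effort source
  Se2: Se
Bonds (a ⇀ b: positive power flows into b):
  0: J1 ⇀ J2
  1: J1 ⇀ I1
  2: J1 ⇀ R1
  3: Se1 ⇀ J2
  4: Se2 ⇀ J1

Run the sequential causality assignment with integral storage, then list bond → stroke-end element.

#0 stroke→J1
#1 stroke→I1
#2 stroke→J1
#3 stroke→J2
#4 stroke→J1

b3 |J2  (Se1: effort source, stroke at far end)
b4 |J1  (Se2 (Se) sets effort on bond)
b0 |J1  (only one flow-in slot at J2)
b1 |I1  (I1 outputs flow p/I1)
b2 |J1  (J1: bond 1 brought flow, rest push out)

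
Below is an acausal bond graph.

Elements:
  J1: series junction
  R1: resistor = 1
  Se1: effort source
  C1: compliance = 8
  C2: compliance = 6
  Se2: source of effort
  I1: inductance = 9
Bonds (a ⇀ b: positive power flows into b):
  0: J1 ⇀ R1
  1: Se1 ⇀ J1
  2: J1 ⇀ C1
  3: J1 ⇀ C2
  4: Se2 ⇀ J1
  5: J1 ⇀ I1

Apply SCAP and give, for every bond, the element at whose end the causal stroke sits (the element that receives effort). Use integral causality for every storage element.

bond 1 stroke at J1  (source Se1 imposes e)
bond 4 stroke at J1  (Se2 fixes effort; stroke away)
bond 2 stroke at J1  (C1 integral (e out))
bond 3 stroke at J1  (C2 outputs effort q/C2)
bond 5 stroke at I1  (I1 outputs flow p/I1)
bond 0 stroke at J1  (common-f at J1 fixed by 5)

#0 |J1
#1 |J1
#2 |J1
#3 |J1
#4 |J1
#5 |I1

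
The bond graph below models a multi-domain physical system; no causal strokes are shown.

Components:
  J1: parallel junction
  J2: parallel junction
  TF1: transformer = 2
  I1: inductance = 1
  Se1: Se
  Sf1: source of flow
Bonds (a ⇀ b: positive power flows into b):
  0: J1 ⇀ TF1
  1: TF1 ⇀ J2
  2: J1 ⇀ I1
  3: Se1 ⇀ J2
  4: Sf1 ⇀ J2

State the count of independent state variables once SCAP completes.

bond 3 |J2  (Se1 fixes effort; stroke away)
bond 4 |Sf1  (Sf1: flow source, stroke at near end)
bond 1 |TF1  (J2: bond 3 brought effort, rest push out)
bond 0 |J1  (TF1: transformer flips bond 1)
bond 2 |I1  (J1: bond 0 brought effort, rest push out)

1  (I1 all integral)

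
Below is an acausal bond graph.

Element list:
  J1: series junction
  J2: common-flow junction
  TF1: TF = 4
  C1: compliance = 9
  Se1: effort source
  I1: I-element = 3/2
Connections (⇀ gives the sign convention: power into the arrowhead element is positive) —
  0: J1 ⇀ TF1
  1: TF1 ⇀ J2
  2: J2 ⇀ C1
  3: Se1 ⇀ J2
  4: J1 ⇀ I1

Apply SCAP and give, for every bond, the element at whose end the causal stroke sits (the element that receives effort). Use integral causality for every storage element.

bond 0 →J1
bond 1 →TF1
bond 2 →J2
bond 3 →J2
bond 4 →I1

β3 |J2  (Se1: effort source, stroke at far end)
β2 |J2  (C1 outputs effort q/C1)
β1 |TF1  (J2: last free bond brings flow in)
β0 |J1  (TF TF1: opposite of bond 1)
β4 |I1  (J1 needs exactly one f-in)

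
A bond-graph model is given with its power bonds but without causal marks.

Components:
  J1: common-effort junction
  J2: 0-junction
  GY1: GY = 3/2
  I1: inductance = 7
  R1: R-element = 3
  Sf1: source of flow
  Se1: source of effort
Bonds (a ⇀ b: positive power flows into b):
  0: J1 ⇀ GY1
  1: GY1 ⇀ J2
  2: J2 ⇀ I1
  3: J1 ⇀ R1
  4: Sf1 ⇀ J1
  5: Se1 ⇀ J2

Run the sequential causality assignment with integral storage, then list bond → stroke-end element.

#0 stroke at GY1
#1 stroke at GY1
#2 stroke at I1
#3 stroke at J1
#4 stroke at Sf1
#5 stroke at J2

#4 stroke at Sf1  (Sf1 fixes flow; stroke at Sf1)
#5 stroke at J2  (Se1 (Se) sets effort on bond)
#1 stroke at GY1  (J2 effort already set via bond 5)
#2 stroke at I1  (J2: bond 5 brought effort, rest push out)
#0 stroke at GY1  (GY GY1: same side as bond 1)
#3 stroke at J1  (only one effort-in slot at J1)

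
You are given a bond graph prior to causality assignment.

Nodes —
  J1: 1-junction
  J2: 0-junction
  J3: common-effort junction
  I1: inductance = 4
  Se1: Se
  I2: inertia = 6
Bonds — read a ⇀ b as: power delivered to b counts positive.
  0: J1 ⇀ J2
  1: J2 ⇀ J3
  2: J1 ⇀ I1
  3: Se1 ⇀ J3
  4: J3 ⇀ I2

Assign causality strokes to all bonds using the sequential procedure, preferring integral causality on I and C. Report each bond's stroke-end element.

b3 stroke→J3  (Se1 (Se) sets effort on bond)
b1 stroke→J2  (0-jn J3 has e-setter on 3)
b4 stroke→I2  (J3: bond 3 brought effort, rest push out)
b0 stroke→J1  (common-e at J2 fixed by 1)
b2 stroke→I1  (J1 needs exactly one f-in)

bond 0 stroke→J1
bond 1 stroke→J2
bond 2 stroke→I1
bond 3 stroke→J3
bond 4 stroke→I2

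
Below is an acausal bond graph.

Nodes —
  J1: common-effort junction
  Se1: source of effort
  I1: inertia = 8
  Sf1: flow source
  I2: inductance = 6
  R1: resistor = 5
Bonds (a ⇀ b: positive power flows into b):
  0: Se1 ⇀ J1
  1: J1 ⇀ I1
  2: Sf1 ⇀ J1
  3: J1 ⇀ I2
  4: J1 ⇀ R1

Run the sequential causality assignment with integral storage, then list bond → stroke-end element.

b0 →J1
b1 →I1
b2 →Sf1
b3 →I2
b4 →R1

#0 |J1  (source Se1 imposes e)
#2 |Sf1  (source Sf1 imposes f)
#1 |I1  (common-e at J1 fixed by 0)
#3 |I2  (common-e at J1 fixed by 0)
#4 |R1  (J1: bond 0 brought effort, rest push out)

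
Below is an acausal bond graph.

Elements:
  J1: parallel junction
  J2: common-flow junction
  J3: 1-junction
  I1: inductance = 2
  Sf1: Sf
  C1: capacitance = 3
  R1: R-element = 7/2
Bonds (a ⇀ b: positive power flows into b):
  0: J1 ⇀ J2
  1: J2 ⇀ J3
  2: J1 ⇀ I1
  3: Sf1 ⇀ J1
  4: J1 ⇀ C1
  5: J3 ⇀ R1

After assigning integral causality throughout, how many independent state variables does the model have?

2  (C1, I1 all integral)

bond 3 stroke→Sf1  (source Sf1 imposes f)
bond 2 stroke→I1  (prefer integral on I1)
bond 4 stroke→J1  (C1: C, integral causality)
bond 0 stroke→J2  (J1: bond 4 brought effort, rest push out)
bond 1 stroke→J3  (only one flow-in slot at J2)
bond 5 stroke→R1  (closing 1-jn rule on J3)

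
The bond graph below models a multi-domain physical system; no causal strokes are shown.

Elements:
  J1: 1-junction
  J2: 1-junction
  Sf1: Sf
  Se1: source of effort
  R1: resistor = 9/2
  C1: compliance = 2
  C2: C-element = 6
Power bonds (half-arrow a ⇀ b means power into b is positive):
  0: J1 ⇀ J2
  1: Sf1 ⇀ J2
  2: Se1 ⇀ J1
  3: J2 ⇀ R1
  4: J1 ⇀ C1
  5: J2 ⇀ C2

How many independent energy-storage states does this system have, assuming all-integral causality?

bond 1 →Sf1  (Sf1: flow source, stroke at near end)
bond 2 →J1  (source Se1 imposes e)
bond 0 →J2  (J2: bond 1 brought flow, rest push out)
bond 3 →J2  (common-f at J2 fixed by 1)
bond 5 →J2  (1-jn J2 has f-setter on 1)
bond 4 →J1  (1-jn J1 has f-setter on 0)

2  (C1, C2 all integral)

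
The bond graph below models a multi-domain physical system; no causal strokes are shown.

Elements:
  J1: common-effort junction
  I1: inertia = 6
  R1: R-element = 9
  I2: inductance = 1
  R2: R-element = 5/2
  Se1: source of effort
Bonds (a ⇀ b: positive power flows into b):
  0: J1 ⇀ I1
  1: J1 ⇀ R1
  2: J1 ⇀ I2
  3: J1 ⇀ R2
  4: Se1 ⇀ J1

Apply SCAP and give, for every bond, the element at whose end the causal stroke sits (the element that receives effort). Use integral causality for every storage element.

#0 →I1
#1 →R1
#2 →I2
#3 →R2
#4 →J1

b4 |J1  (Se1: effort source, stroke at far end)
b0 |I1  (0-jn J1 has e-setter on 4)
b1 |R1  (J1 effort already set via bond 4)
b2 |I2  (common-e at J1 fixed by 4)
b3 |R2  (0-jn J1 has e-setter on 4)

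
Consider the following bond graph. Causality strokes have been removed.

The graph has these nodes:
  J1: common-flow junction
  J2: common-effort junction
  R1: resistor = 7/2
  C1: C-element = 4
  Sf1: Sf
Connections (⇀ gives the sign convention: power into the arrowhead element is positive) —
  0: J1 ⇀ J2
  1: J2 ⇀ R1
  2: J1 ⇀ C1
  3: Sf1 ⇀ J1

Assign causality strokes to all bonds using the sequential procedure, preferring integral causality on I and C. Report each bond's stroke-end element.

b0 stroke→J1
b1 stroke→J2
b2 stroke→J1
b3 stroke→Sf1

#3 stroke at Sf1  (Sf1 fixes flow; stroke at Sf1)
#0 stroke at J1  (J1 flow already set via bond 3)
#2 stroke at J1  (J1: bond 3 brought flow, rest push out)
#1 stroke at J2  (only one effort-in slot at J2)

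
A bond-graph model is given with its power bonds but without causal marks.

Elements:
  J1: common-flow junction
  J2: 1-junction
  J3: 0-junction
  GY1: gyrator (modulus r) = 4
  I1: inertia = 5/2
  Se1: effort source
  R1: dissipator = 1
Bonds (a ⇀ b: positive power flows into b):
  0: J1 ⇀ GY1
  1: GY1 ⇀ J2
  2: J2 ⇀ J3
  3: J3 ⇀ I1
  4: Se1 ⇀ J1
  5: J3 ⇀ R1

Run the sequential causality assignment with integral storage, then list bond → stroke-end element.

#4 →J1  (Se1 fixes effort; stroke away)
#0 →GY1  (closing 1-jn rule on J1)
#1 →GY1  (GY1: gyrator matches bond 0)
#2 →J2  (J2: bond 1 brought flow, rest push out)
#3 →I1  (I1 outputs flow p/I1)
#5 →J3  (J3 needs exactly one e-in)

bond 0 →GY1
bond 1 →GY1
bond 2 →J2
bond 3 →I1
bond 4 →J1
bond 5 →J3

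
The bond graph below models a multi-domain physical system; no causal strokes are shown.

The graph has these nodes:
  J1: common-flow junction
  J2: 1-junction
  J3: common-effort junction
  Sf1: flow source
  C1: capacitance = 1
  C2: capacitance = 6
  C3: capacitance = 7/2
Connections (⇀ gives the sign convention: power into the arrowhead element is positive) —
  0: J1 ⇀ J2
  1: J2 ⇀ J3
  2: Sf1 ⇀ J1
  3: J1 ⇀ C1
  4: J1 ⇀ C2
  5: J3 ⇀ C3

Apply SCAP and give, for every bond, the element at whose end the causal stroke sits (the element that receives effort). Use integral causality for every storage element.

β0 stroke→J1
β1 stroke→J2
β2 stroke→Sf1
β3 stroke→J1
β4 stroke→J1
β5 stroke→J3

#2 →Sf1  (Sf1 (Sf) sets flow on bond)
#0 →J1  (1-jn J1 has f-setter on 2)
#3 →J1  (J1: bond 2 brought flow, rest push out)
#4 →J1  (1-jn J1 has f-setter on 2)
#1 →J2  (J2: bond 0 brought flow, rest push out)
#5 →J3  (only one effort-in slot at J3)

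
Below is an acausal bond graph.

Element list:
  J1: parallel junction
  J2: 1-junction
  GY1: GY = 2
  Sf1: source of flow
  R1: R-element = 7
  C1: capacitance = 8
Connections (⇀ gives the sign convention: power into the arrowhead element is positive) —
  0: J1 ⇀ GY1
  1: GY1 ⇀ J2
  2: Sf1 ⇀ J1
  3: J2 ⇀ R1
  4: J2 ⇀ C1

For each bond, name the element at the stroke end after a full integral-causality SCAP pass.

b0 →J1
b1 →J2
b2 →Sf1
b3 →R1
b4 →J2

b2 →Sf1  (Sf1 fixes flow; stroke at Sf1)
b0 →J1  (J1 needs exactly one e-in)
b1 →J2  (through GY1, causality inverts; strokes same side of GY1)
b4 →J2  (C1 outputs effort q/C1)
b3 →R1  (only one flow-in slot at J2)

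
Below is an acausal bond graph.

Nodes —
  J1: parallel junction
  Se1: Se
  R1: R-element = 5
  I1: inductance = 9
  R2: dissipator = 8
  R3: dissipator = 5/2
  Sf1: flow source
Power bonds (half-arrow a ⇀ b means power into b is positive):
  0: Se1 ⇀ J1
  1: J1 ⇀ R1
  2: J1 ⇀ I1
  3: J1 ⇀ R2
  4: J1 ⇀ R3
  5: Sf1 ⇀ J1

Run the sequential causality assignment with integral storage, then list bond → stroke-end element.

#0 stroke→J1  (Se1 fixes effort; stroke away)
#5 stroke→Sf1  (Sf1 (Sf) sets flow on bond)
#1 stroke→R1  (J1 effort already set via bond 0)
#2 stroke→I1  (0-jn J1 has e-setter on 0)
#3 stroke→R2  (common-e at J1 fixed by 0)
#4 stroke→R3  (J1 effort already set via bond 0)

#0 |J1
#1 |R1
#2 |I1
#3 |R2
#4 |R3
#5 |Sf1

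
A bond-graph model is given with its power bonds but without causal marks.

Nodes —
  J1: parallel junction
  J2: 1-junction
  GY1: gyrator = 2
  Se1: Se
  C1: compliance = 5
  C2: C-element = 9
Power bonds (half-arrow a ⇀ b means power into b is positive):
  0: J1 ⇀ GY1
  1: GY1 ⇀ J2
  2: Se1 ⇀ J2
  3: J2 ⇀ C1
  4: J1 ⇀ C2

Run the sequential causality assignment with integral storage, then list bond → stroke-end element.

bond 2 |J2  (source Se1 imposes e)
bond 3 |J2  (C1: C, integral causality)
bond 1 |GY1  (only one flow-in slot at J2)
bond 0 |GY1  (GY1 both-in/both-out from 1)
bond 4 |J1  (J1: last free bond brings effort in)

bond 0 stroke→GY1
bond 1 stroke→GY1
bond 2 stroke→J2
bond 3 stroke→J2
bond 4 stroke→J1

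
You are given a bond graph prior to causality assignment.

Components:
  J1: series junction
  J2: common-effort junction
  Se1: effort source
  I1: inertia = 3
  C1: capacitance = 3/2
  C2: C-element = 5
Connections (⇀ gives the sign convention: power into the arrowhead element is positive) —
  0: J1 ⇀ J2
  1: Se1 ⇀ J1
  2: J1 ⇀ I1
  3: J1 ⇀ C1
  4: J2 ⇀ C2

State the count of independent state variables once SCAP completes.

b1 |J1  (Se1: effort source, stroke at far end)
b2 |I1  (I1 integral (f out))
b0 |J1  (J1 flow already set via bond 2)
b3 |J1  (1-jn J1 has f-setter on 2)
b4 |J2  (closing 0-jn rule on J2)

3  (C1, C2, I1 all integral)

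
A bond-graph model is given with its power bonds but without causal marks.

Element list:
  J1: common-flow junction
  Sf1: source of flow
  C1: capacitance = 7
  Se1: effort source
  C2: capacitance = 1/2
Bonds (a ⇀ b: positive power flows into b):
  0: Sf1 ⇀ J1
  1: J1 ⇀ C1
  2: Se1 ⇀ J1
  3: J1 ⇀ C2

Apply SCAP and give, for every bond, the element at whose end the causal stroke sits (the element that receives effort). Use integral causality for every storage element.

bond 0 stroke at Sf1
bond 1 stroke at J1
bond 2 stroke at J1
bond 3 stroke at J1

b0 |Sf1  (Sf1: flow source, stroke at near end)
b2 |J1  (Se1: effort source, stroke at far end)
b1 |J1  (J1 flow already set via bond 0)
b3 |J1  (J1: bond 0 brought flow, rest push out)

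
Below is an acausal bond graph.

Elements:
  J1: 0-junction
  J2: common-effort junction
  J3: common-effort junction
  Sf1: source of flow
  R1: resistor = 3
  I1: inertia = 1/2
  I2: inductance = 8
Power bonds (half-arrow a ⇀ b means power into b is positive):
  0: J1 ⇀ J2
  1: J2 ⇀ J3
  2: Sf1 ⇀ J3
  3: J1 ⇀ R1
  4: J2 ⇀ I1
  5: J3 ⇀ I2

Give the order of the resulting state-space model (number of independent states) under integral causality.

β2 stroke→Sf1  (source Sf1 imposes f)
β4 stroke→I1  (I1 integral (f out))
β5 stroke→I2  (I2: I, integral causality)
β1 stroke→J3  (J3: last free bond brings effort in)
β0 stroke→J2  (J2 needs exactly one e-in)
β3 stroke→J1  (closing 0-jn rule on J1)

2  (I1, I2 all integral)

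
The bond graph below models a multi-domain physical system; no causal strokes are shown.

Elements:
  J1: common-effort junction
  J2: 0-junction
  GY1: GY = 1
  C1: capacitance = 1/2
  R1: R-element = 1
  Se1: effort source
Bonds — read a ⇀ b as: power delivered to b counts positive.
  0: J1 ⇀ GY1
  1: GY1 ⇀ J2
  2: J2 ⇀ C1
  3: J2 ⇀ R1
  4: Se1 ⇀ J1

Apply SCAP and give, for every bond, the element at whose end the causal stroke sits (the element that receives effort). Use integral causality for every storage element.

bond 4 stroke→J1  (source Se1 imposes e)
bond 0 stroke→GY1  (0-jn J1 has e-setter on 4)
bond 1 stroke→GY1  (GY GY1: same side as bond 0)
bond 2 stroke→J2  (C1 integral (e out))
bond 3 stroke→R1  (0-jn J2 has e-setter on 2)

bond 0 stroke at GY1
bond 1 stroke at GY1
bond 2 stroke at J2
bond 3 stroke at R1
bond 4 stroke at J1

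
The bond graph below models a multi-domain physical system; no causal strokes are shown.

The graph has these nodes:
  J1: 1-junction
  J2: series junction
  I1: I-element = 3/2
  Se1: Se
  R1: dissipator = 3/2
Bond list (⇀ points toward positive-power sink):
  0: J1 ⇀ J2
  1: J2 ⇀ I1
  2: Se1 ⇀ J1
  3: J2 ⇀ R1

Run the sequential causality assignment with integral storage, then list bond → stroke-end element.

#0 |J2
#1 |I1
#2 |J1
#3 |J2

#2 stroke→J1  (source Se1 imposes e)
#0 stroke→J2  (only one flow-in slot at J1)
#1 stroke→I1  (I1 integral (f out))
#3 stroke→J2  (common-f at J2 fixed by 1)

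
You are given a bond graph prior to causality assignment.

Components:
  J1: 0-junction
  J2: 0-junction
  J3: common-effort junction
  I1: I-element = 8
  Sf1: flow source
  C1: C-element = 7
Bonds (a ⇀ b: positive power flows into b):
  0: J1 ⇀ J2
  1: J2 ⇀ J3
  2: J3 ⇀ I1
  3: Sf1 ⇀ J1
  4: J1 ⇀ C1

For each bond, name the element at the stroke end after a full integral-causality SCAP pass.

#3 |Sf1  (Sf1 fixes flow; stroke at Sf1)
#2 |I1  (I1 outputs flow p/I1)
#1 |J3  (only one effort-in slot at J3)
#0 |J2  (J2 needs exactly one e-in)
#4 |J1  (closing 0-jn rule on J1)

b0 →J2
b1 →J3
b2 →I1
b3 →Sf1
b4 →J1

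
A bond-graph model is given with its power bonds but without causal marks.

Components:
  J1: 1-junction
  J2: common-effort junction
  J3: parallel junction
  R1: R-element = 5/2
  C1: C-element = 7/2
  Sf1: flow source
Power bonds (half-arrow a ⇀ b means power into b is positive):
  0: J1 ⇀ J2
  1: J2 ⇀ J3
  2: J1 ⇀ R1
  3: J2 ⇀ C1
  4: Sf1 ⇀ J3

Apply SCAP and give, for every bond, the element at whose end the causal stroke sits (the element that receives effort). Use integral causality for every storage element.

b0 →J1
b1 →J3
b2 →R1
b3 →J2
b4 →Sf1

β4 stroke→Sf1  (Sf1 fixes flow; stroke at Sf1)
β1 stroke→J3  (only one effort-in slot at J3)
β3 stroke→J2  (C1 outputs effort q/C1)
β0 stroke→J1  (0-jn J2 has e-setter on 3)
β2 stroke→R1  (J1 needs exactly one f-in)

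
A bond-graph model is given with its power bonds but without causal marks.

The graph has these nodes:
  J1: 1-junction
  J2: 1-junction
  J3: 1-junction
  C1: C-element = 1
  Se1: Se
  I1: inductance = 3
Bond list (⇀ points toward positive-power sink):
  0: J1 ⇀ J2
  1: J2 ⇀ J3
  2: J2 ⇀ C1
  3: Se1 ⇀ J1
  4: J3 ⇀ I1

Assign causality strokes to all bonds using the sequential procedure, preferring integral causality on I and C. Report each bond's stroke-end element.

β0 stroke at J2
β1 stroke at J3
β2 stroke at J2
β3 stroke at J1
β4 stroke at I1

#3 stroke at J1  (Se1: effort source, stroke at far end)
#0 stroke at J2  (closing 1-jn rule on J1)
#2 stroke at J2  (C1 integral (e out))
#1 stroke at J3  (only one flow-in slot at J2)
#4 stroke at I1  (J3 needs exactly one f-in)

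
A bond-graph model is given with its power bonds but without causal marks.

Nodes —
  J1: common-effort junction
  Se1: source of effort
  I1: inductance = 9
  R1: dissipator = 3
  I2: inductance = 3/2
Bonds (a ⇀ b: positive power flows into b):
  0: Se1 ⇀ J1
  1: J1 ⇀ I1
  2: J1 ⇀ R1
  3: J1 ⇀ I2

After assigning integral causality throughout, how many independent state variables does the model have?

2  (I1, I2 all integral)

#0 →J1  (Se1: effort source, stroke at far end)
#1 →I1  (common-e at J1 fixed by 0)
#2 →R1  (J1 effort already set via bond 0)
#3 →I2  (J1 effort already set via bond 0)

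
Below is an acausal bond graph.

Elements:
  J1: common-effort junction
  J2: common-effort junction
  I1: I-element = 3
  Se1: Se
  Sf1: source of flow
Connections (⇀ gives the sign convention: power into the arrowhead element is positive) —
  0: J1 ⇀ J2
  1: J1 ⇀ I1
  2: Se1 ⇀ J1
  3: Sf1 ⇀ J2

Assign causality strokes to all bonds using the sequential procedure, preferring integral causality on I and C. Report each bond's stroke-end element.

#2 →J1  (Se1 (Se) sets effort on bond)
#3 →Sf1  (Sf1 (Sf) sets flow on bond)
#0 →J2  (J1 effort already set via bond 2)
#1 →I1  (J1 effort already set via bond 2)

b0 →J2
b1 →I1
b2 →J1
b3 →Sf1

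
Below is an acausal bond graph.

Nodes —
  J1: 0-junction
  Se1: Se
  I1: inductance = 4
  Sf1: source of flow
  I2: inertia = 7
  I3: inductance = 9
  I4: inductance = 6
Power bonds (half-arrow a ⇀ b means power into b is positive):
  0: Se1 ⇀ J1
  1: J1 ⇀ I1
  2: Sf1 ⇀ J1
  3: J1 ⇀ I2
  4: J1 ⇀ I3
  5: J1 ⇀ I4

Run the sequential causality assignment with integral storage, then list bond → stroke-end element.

bond 0 |J1  (Se1 fixes effort; stroke away)
bond 2 |Sf1  (Sf1 fixes flow; stroke at Sf1)
bond 1 |I1  (0-jn J1 has e-setter on 0)
bond 3 |I2  (J1: bond 0 brought effort, rest push out)
bond 4 |I3  (J1 effort already set via bond 0)
bond 5 |I4  (J1: bond 0 brought effort, rest push out)

b0 →J1
b1 →I1
b2 →Sf1
b3 →I2
b4 →I3
b5 →I4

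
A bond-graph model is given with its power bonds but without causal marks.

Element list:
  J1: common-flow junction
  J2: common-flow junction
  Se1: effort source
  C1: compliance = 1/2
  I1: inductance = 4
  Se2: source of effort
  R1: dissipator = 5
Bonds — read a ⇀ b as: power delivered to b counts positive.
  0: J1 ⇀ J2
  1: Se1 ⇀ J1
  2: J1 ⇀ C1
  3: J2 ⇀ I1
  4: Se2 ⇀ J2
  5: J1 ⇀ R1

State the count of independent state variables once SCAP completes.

b1 |J1  (Se1 fixes effort; stroke away)
b4 |J2  (Se2 (Se) sets effort on bond)
b2 |J1  (C1 integral (e out))
b3 |I1  (I1: I, integral causality)
b0 |J2  (1-jn J2 has f-setter on 3)
b5 |J1  (common-f at J1 fixed by 0)

2  (C1, I1 all integral)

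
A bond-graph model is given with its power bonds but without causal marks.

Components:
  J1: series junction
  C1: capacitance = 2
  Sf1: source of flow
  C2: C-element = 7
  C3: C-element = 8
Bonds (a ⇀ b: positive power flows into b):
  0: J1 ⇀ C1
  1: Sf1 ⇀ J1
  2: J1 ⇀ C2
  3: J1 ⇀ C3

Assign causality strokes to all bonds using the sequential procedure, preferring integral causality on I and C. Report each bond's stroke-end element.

#0 stroke at J1
#1 stroke at Sf1
#2 stroke at J1
#3 stroke at J1

#1 stroke at Sf1  (Sf1: flow source, stroke at near end)
#0 stroke at J1  (J1: bond 1 brought flow, rest push out)
#2 stroke at J1  (J1 flow already set via bond 1)
#3 stroke at J1  (J1: bond 1 brought flow, rest push out)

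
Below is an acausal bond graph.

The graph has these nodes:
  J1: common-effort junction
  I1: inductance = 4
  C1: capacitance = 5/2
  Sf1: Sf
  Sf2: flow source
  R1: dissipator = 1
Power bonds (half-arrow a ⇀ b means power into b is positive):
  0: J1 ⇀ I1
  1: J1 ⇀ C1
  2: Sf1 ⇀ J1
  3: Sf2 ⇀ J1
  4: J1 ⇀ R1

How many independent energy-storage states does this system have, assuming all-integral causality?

b2 →Sf1  (Sf1 (Sf) sets flow on bond)
b3 →Sf2  (Sf2: flow source, stroke at near end)
b0 →I1  (I1: I, integral causality)
b1 →J1  (C1 outputs effort q/C1)
b4 →R1  (J1 effort already set via bond 1)

2  (C1, I1 all integral)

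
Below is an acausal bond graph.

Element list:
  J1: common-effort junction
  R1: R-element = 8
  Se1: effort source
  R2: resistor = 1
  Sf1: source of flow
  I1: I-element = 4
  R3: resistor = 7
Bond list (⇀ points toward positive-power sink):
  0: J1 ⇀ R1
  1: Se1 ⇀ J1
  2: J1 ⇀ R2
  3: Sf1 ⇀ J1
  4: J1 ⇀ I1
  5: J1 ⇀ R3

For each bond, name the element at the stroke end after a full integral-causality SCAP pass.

β1 stroke at J1  (source Se1 imposes e)
β3 stroke at Sf1  (source Sf1 imposes f)
β0 stroke at R1  (0-jn J1 has e-setter on 1)
β2 stroke at R2  (J1 effort already set via bond 1)
β4 stroke at I1  (J1 effort already set via bond 1)
β5 stroke at R3  (common-e at J1 fixed by 1)

β0 |R1
β1 |J1
β2 |R2
β3 |Sf1
β4 |I1
β5 |R3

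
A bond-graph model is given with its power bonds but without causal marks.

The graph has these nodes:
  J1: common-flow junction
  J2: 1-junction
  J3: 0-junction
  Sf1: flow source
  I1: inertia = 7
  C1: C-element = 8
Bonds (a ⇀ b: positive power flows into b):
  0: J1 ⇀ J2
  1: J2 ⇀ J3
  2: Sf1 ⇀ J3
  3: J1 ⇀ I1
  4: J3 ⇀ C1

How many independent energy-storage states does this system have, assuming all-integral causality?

β2 stroke at Sf1  (Sf1 (Sf) sets flow on bond)
β3 stroke at I1  (I1 integral (f out))
β0 stroke at J1  (1-jn J1 has f-setter on 3)
β1 stroke at J2  (common-f at J2 fixed by 0)
β4 stroke at J3  (only one effort-in slot at J3)

2  (C1, I1 all integral)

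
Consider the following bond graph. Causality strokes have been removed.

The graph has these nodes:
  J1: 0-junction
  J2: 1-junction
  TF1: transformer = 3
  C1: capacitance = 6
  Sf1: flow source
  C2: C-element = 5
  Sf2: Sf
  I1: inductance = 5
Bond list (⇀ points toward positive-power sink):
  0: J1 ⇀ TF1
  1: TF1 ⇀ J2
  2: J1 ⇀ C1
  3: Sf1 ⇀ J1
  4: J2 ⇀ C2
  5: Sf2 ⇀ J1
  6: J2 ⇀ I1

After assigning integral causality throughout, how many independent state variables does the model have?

b3 stroke→Sf1  (Sf1 fixes flow; stroke at Sf1)
b5 stroke→Sf2  (Sf2 fixes flow; stroke at Sf2)
b2 stroke→J1  (C1: C, integral causality)
b0 stroke→TF1  (0-jn J1 has e-setter on 2)
b1 stroke→J2  (TF TF1: opposite of bond 0)
b4 stroke→J2  (prefer integral on C2)
b6 stroke→I1  (J2 needs exactly one f-in)

3  (C1, C2, I1 all integral)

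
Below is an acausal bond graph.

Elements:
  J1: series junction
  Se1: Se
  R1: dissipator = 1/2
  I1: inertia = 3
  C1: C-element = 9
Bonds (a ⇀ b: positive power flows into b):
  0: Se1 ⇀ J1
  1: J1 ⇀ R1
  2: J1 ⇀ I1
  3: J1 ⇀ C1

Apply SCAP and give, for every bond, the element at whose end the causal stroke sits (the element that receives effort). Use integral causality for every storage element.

#0 |J1
#1 |J1
#2 |I1
#3 |J1

bond 0 stroke→J1  (Se1 (Se) sets effort on bond)
bond 2 stroke→I1  (I1 outputs flow p/I1)
bond 1 stroke→J1  (J1: bond 2 brought flow, rest push out)
bond 3 stroke→J1  (J1: bond 2 brought flow, rest push out)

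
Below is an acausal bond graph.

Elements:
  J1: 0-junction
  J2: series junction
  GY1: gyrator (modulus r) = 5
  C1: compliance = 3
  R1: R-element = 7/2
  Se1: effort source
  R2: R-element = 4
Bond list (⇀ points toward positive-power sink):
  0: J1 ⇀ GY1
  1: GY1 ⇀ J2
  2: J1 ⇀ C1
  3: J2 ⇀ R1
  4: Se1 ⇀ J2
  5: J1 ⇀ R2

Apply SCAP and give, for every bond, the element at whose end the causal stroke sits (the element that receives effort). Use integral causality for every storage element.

b4 stroke at J2  (source Se1 imposes e)
b2 stroke at J1  (C1: C, integral causality)
b0 stroke at GY1  (0-jn J1 has e-setter on 2)
b5 stroke at R2  (0-jn J1 has e-setter on 2)
b1 stroke at GY1  (GY GY1: same side as bond 0)
b3 stroke at J2  (1-jn J2 has f-setter on 1)

#0 →GY1
#1 →GY1
#2 →J1
#3 →J2
#4 →J2
#5 →R2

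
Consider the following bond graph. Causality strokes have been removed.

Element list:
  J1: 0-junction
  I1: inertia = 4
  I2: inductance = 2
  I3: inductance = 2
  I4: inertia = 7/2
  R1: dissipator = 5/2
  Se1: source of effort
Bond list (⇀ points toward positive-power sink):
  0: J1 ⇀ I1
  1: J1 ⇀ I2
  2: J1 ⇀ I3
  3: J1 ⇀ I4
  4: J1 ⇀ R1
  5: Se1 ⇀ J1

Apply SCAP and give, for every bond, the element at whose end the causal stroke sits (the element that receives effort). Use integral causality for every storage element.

β0 →I1
β1 →I2
β2 →I3
β3 →I4
β4 →R1
β5 →J1

bond 5 stroke at J1  (source Se1 imposes e)
bond 0 stroke at I1  (common-e at J1 fixed by 5)
bond 1 stroke at I2  (common-e at J1 fixed by 5)
bond 2 stroke at I3  (common-e at J1 fixed by 5)
bond 3 stroke at I4  (common-e at J1 fixed by 5)
bond 4 stroke at R1  (J1 effort already set via bond 5)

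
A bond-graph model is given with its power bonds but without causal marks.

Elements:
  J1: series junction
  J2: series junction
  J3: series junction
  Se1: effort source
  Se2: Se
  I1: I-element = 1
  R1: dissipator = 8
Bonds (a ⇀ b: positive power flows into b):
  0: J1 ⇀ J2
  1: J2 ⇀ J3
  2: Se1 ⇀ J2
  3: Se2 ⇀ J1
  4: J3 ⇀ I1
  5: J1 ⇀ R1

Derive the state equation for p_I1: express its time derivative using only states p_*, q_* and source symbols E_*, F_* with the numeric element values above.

bond 2 stroke at J2  (Se1 (Se) sets effort on bond)
bond 3 stroke at J1  (Se2 fixes effort; stroke away)
bond 4 stroke at I1  (I1: I, integral causality)
bond 1 stroke at J3  (common-f at J3 fixed by 4)
bond 0 stroke at J2  (J2: bond 1 brought flow, rest push out)
bond 5 stroke at J1  (J1 flow already set via bond 0)

dp_I1/dt = E_Se1 + E_Se2 - 8*p_I1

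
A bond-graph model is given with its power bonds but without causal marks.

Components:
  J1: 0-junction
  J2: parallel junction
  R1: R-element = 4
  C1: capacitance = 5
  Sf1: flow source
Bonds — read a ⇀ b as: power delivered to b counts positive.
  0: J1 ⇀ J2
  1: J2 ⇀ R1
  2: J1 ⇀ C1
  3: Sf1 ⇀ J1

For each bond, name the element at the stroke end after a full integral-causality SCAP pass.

bond 0 stroke→J2
bond 1 stroke→R1
bond 2 stroke→J1
bond 3 stroke→Sf1

#3 |Sf1  (Sf1 fixes flow; stroke at Sf1)
#2 |J1  (C1 integral (e out))
#0 |J2  (common-e at J1 fixed by 2)
#1 |R1  (J2 effort already set via bond 0)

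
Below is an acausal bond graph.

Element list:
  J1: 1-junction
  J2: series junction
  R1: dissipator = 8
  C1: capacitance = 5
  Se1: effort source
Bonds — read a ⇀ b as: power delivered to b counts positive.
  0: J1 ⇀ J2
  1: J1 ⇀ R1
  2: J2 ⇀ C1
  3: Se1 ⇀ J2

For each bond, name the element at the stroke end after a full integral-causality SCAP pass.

#3 |J2  (Se1: effort source, stroke at far end)
#2 |J2  (C1 integral (e out))
#0 |J1  (J2: last free bond brings flow in)
#1 |R1  (closing 1-jn rule on J1)

bond 0 stroke→J1
bond 1 stroke→R1
bond 2 stroke→J2
bond 3 stroke→J2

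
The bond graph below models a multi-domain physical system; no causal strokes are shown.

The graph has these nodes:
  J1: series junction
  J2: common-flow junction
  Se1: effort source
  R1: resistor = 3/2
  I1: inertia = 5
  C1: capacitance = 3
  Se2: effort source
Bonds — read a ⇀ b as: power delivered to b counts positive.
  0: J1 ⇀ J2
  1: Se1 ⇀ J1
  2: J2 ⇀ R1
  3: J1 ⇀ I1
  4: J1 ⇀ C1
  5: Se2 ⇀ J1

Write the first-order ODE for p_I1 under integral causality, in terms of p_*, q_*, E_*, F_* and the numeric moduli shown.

dp_I1/dt = E_Se1 + E_Se2 - 3*p_I1/10 - q_C1/3

#1 stroke at J1  (Se1 fixes effort; stroke away)
#5 stroke at J1  (source Se2 imposes e)
#3 stroke at I1  (prefer integral on I1)
#0 stroke at J1  (common-f at J1 fixed by 3)
#4 stroke at J1  (common-f at J1 fixed by 3)
#2 stroke at J2  (J2: bond 0 brought flow, rest push out)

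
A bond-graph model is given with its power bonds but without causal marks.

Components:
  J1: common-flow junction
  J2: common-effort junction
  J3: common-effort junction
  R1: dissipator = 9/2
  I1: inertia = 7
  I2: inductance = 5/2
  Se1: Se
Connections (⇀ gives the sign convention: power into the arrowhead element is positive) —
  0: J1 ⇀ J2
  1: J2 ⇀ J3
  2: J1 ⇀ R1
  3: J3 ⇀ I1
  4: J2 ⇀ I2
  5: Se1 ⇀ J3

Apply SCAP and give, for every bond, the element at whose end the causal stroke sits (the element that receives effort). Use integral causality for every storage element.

b0 →J1
b1 →J2
b2 →R1
b3 →I1
b4 →I2
b5 →J3

β5 stroke→J3  (Se1 (Se) sets effort on bond)
β1 stroke→J2  (0-jn J3 has e-setter on 5)
β3 stroke→I1  (J3 effort already set via bond 5)
β0 stroke→J1  (common-e at J2 fixed by 1)
β4 stroke→I2  (0-jn J2 has e-setter on 1)
β2 stroke→R1  (J1: last free bond brings flow in)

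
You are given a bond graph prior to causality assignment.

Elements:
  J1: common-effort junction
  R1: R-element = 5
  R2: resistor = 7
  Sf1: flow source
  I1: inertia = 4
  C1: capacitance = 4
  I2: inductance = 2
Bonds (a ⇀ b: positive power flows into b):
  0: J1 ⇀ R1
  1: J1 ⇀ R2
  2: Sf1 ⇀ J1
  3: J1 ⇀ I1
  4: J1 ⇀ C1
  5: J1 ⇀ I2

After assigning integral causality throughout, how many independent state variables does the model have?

b2 |Sf1  (source Sf1 imposes f)
b3 |I1  (I1 integral (f out))
b4 |J1  (C1: C, integral causality)
b0 |R1  (common-e at J1 fixed by 4)
b1 |R2  (0-jn J1 has e-setter on 4)
b5 |I2  (0-jn J1 has e-setter on 4)

3  (C1, I1, I2 all integral)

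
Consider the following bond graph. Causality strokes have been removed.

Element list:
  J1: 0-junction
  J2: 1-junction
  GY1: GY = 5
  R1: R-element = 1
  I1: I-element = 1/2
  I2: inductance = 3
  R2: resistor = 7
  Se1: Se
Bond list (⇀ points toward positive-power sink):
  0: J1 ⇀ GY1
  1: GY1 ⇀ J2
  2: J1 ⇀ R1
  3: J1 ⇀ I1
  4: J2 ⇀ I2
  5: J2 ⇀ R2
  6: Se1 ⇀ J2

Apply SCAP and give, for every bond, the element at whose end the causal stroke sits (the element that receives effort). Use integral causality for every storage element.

b0 |J1
b1 |J2
b2 |R1
b3 |I1
b4 |I2
b5 |J2
b6 |J2

b6 stroke at J2  (Se1 (Se) sets effort on bond)
b3 stroke at I1  (I1 outputs flow p/I1)
b4 stroke at I2  (I2: I, integral causality)
b1 stroke at J2  (J2: bond 4 brought flow, rest push out)
b5 stroke at J2  (J2 flow already set via bond 4)
b0 stroke at J1  (GY GY1: same side as bond 1)
b2 stroke at R1  (J1: bond 0 brought effort, rest push out)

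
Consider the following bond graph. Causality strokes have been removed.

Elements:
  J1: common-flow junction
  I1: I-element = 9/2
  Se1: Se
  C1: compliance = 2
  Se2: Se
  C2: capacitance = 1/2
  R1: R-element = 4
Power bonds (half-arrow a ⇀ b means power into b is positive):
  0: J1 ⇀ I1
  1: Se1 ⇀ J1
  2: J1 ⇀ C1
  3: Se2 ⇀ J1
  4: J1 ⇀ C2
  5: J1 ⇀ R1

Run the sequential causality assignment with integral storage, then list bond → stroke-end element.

#1 stroke→J1  (Se1 fixes effort; stroke away)
#3 stroke→J1  (source Se2 imposes e)
#0 stroke→I1  (I1 integral (f out))
#2 stroke→J1  (J1: bond 0 brought flow, rest push out)
#4 stroke→J1  (1-jn J1 has f-setter on 0)
#5 stroke→J1  (J1 flow already set via bond 0)

#0 stroke→I1
#1 stroke→J1
#2 stroke→J1
#3 stroke→J1
#4 stroke→J1
#5 stroke→J1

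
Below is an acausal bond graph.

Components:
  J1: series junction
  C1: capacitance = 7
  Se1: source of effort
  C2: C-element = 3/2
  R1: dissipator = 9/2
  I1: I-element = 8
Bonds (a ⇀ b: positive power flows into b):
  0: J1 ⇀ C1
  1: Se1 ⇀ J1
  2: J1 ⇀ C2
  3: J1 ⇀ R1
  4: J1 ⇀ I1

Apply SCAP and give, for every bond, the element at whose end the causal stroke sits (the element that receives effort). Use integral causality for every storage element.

bond 0 stroke at J1
bond 1 stroke at J1
bond 2 stroke at J1
bond 3 stroke at J1
bond 4 stroke at I1

b1 |J1  (source Se1 imposes e)
b0 |J1  (C1 integral (e out))
b2 |J1  (C2: C, integral causality)
b4 |I1  (prefer integral on I1)
b3 |J1  (1-jn J1 has f-setter on 4)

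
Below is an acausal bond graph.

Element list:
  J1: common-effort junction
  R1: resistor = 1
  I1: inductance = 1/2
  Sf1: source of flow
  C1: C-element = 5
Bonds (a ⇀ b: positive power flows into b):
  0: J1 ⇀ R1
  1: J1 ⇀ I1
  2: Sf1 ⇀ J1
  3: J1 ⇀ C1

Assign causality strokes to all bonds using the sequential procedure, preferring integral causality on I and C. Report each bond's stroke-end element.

β2 stroke→Sf1  (Sf1: flow source, stroke at near end)
β1 stroke→I1  (I1: I, integral causality)
β3 stroke→J1  (C1 outputs effort q/C1)
β0 stroke→R1  (0-jn J1 has e-setter on 3)

β0 →R1
β1 →I1
β2 →Sf1
β3 →J1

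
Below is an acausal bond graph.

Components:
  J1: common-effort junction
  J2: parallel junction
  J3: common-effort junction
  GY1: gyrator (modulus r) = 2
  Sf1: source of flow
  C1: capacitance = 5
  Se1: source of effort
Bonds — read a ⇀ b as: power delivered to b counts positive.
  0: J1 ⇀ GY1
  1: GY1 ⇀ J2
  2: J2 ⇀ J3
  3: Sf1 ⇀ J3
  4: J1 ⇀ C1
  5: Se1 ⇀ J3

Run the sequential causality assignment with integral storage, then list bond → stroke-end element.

b0 |GY1
b1 |GY1
b2 |J2
b3 |Sf1
b4 |J1
b5 |J3

bond 3 |Sf1  (Sf1 fixes flow; stroke at Sf1)
bond 5 |J3  (Se1: effort source, stroke at far end)
bond 2 |J2  (common-e at J3 fixed by 5)
bond 1 |GY1  (common-e at J2 fixed by 2)
bond 0 |GY1  (GY1: gyrator matches bond 1)
bond 4 |J1  (J1 needs exactly one e-in)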